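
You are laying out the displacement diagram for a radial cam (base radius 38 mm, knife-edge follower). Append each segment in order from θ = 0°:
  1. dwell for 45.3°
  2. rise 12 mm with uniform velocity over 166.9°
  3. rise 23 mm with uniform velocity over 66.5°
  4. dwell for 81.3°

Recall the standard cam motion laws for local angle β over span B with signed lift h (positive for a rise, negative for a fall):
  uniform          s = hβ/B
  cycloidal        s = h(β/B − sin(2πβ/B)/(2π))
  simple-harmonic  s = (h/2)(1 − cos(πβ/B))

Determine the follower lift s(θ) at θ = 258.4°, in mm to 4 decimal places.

seg 1 [0°–45.3°] dwell: s stays 0.0000
seg 2 [45.3°–212.2°] uniform, h=12: full span → s += 12 → s = 12.0000
seg 3 [212.2°–278.7°] uniform, h=23: θ=258.4° here. β=46.2, B=66.5. 23·46.2/66.5 = 15.9789 → s = 27.9789

27.9789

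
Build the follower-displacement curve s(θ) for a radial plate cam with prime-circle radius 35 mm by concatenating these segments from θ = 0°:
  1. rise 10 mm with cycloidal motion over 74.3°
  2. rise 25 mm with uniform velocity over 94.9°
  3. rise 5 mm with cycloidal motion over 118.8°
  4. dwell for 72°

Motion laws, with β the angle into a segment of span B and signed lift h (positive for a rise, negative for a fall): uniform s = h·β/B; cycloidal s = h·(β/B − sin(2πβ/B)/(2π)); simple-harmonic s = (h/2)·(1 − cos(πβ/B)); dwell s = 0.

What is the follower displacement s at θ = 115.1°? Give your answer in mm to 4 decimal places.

seg 1 [0°–74.3°] cycloidal, h=10: full span → s += 10 → s = 10.0000
seg 2 [74.3°–169.2°] uniform, h=25: θ=115.1° here. β=40.8, B=94.9. 25·40.8/94.9 = 10.7482 → s = 20.7482

20.7482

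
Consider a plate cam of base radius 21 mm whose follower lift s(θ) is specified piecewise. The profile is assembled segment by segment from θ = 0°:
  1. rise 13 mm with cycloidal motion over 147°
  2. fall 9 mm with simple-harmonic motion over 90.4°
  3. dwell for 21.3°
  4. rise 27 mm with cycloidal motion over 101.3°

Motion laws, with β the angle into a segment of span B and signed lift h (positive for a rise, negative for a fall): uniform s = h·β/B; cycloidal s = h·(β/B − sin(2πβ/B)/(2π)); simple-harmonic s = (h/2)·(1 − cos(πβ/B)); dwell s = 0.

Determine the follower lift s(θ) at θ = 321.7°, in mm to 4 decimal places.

seg 1 [0°–147°] cycloidal, h=13: full span → s += 13 → s = 13.0000
seg 2 [147°–237.4°] simple-harmonic, h=-9: full span → s += -9 → s = 4.0000
seg 3 [237.4°–258.7°] dwell: s stays 4.0000
seg 4 [258.7°–360°] cycloidal, h=27: θ=321.7° here. β=63, B=101.3. 27·(0.6219 − sin(2π·0.6219)/(2π)) = 19.7708 → s = 23.7708

23.7708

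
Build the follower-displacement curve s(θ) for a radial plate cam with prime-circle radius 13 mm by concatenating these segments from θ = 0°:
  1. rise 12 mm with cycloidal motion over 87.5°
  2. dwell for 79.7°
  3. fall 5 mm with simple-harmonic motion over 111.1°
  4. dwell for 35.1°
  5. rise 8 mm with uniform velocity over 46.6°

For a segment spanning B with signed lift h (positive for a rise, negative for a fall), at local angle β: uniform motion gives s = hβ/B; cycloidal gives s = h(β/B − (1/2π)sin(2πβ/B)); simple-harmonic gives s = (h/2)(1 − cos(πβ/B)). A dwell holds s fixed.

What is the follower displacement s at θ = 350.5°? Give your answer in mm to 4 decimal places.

seg 1 [0°–87.5°] cycloidal, h=12: full span → s += 12 → s = 12.0000
seg 2 [87.5°–167.2°] dwell: s stays 12.0000
seg 3 [167.2°–278.3°] simple-harmonic, h=-5: full span → s += -5 → s = 7.0000
seg 4 [278.3°–313.4°] dwell: s stays 7.0000
seg 5 [313.4°–360°] uniform, h=8: θ=350.5° here. β=37.1, B=46.6. 8·37.1/46.6 = 6.3691 → s = 13.3691

13.3691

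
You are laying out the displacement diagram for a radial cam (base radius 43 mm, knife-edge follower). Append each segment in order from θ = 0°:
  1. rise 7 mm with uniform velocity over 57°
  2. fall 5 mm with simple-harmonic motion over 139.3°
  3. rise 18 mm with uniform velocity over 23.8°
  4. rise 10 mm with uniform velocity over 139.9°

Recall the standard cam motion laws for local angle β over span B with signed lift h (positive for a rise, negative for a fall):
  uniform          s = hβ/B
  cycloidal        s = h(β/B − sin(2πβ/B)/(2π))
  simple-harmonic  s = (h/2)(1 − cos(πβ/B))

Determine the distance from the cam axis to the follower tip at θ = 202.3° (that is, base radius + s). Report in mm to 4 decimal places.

seg 1 [0°–57°] uniform, h=7: full span → s += 7 → s = 7.0000
seg 2 [57°–196.3°] simple-harmonic, h=-5: full span → s += -5 → s = 2.0000
seg 3 [196.3°–220.1°] uniform, h=18: θ=202.3° here. β=6, B=23.8. 18·6/23.8 = 4.5378 → s = 6.5378
radial distance = base radius + s = 43 + 6.5378 = 49.5378

49.5378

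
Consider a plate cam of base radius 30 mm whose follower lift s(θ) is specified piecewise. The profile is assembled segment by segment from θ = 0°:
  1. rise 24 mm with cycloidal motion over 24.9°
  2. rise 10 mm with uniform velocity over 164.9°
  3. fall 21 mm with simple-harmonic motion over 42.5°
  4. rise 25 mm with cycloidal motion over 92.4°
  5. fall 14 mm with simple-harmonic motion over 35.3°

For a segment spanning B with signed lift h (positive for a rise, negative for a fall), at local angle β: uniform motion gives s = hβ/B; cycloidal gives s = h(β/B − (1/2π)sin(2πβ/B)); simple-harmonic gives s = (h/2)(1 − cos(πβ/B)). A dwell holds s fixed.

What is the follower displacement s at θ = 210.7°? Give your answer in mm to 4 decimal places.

seg 1 [0°–24.9°] cycloidal, h=24: full span → s += 24 → s = 24.0000
seg 2 [24.9°–189.8°] uniform, h=10: full span → s += 10 → s = 34.0000
seg 3 [189.8°–232.3°] simple-harmonic, h=-21: θ=210.7° here. β=20.9, B=42.5. -21/2·(1 − cos(π·0.4918)) = -10.2284 → s = 23.7716

23.7716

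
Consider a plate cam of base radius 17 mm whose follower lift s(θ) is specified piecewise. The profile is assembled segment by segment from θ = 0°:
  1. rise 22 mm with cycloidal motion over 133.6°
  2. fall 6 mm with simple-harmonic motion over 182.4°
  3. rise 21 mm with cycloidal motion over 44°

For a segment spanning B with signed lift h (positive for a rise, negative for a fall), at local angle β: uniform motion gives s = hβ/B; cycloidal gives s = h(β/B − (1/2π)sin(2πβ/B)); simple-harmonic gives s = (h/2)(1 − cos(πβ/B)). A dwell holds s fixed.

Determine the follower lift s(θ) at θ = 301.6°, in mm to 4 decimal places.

seg 1 [0°–133.6°] cycloidal, h=22: full span → s += 22 → s = 22.0000
seg 2 [133.6°–316°] simple-harmonic, h=-6: θ=301.6° here. β=168, B=182.4. -6/2·(1 − cos(π·0.9211)) = -5.9082 → s = 16.0918

16.0918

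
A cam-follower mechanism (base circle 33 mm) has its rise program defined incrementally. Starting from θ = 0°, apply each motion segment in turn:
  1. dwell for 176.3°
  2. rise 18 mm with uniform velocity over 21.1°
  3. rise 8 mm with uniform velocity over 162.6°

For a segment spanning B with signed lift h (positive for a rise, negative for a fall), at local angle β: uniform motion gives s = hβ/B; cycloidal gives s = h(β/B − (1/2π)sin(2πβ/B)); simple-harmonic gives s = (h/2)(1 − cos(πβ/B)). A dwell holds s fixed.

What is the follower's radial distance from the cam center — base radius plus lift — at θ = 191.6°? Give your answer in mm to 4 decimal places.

seg 1 [0°–176.3°] dwell: s stays 0.0000
seg 2 [176.3°–197.4°] uniform, h=18: θ=191.6° here. β=15.3, B=21.1. 18·15.3/21.1 = 13.0521 → s = 13.0521
radial distance = base radius + s = 33 + 13.0521 = 46.0521

46.0521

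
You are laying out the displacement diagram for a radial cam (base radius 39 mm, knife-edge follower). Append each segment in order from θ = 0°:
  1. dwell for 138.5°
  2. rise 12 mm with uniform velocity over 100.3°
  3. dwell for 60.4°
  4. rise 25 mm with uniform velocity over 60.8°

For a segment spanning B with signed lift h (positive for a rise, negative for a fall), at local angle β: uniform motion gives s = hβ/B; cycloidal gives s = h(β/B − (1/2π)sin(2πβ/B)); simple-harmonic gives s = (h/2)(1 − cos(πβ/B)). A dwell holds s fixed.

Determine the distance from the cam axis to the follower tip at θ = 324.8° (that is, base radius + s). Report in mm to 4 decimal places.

seg 1 [0°–138.5°] dwell: s stays 0.0000
seg 2 [138.5°–238.8°] uniform, h=12: full span → s += 12 → s = 12.0000
seg 3 [238.8°–299.2°] dwell: s stays 12.0000
seg 4 [299.2°–360°] uniform, h=25: θ=324.8° here. β=25.6, B=60.8. 25·25.6/60.8 = 10.5263 → s = 22.5263
radial distance = base radius + s = 39 + 22.5263 = 61.5263

61.5263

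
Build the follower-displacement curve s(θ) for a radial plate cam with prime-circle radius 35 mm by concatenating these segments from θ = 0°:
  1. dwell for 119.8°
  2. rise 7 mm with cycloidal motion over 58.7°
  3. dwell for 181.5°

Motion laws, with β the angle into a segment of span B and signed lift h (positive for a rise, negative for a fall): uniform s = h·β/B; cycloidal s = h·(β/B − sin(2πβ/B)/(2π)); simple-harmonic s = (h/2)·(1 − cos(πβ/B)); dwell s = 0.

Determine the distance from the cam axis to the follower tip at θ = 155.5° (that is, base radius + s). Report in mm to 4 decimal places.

seg 1 [0°–119.8°] dwell: s stays 0.0000
seg 2 [119.8°–178.5°] cycloidal, h=7: θ=155.5° here. β=35.7, B=58.7. 7·(0.6082 − sin(2π·0.6082)/(2π)) = 4.9575 → s = 4.9575
radial distance = base radius + s = 35 + 4.9575 = 39.9575

39.9575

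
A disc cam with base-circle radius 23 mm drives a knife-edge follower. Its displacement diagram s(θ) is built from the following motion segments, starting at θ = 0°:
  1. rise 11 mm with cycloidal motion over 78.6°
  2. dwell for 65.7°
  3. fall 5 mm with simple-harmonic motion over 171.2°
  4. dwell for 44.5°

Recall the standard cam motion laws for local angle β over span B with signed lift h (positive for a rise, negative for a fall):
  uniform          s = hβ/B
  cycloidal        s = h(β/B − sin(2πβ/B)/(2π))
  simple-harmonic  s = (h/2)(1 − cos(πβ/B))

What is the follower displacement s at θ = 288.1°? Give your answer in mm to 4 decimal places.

seg 1 [0°–78.6°] cycloidal, h=11: full span → s += 11 → s = 11.0000
seg 2 [78.6°–144.3°] dwell: s stays 11.0000
seg 3 [144.3°–315.5°] simple-harmonic, h=-5: θ=288.1° here. β=143.8, B=171.2. -5/2·(1 − cos(π·0.8400)) = -4.6906 → s = 6.3094

6.3094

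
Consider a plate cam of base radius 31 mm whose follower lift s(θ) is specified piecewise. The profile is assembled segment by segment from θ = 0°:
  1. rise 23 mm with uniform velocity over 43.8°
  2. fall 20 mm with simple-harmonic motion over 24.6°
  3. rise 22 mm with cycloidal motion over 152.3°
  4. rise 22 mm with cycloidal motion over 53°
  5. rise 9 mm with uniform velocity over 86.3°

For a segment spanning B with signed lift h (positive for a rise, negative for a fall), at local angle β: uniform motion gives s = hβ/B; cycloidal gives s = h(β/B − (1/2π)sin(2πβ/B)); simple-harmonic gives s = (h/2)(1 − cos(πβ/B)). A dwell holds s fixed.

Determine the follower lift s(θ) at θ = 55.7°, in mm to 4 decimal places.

seg 1 [0°–43.8°] uniform, h=23: full span → s += 23 → s = 23.0000
seg 2 [43.8°–68.4°] simple-harmonic, h=-20: θ=55.7° here. β=11.9, B=24.6. -20/2·(1 − cos(π·0.4837)) = -9.4894 → s = 13.5106

13.5106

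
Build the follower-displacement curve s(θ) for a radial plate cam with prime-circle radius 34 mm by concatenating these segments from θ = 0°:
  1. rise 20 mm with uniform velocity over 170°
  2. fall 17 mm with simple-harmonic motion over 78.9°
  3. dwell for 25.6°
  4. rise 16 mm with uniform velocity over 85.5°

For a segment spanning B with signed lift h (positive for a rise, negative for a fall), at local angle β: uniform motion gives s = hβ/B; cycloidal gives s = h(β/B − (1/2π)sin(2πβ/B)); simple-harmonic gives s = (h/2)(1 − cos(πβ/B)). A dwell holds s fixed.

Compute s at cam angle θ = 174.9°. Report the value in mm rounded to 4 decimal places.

seg 1 [0°–170°] uniform, h=20: full span → s += 20 → s = 20.0000
seg 2 [170°–248.9°] simple-harmonic, h=-17: θ=174.9° here. β=4.9, B=78.9. -17/2·(1 − cos(π·0.0621)) = -0.1613 → s = 19.8387

19.8387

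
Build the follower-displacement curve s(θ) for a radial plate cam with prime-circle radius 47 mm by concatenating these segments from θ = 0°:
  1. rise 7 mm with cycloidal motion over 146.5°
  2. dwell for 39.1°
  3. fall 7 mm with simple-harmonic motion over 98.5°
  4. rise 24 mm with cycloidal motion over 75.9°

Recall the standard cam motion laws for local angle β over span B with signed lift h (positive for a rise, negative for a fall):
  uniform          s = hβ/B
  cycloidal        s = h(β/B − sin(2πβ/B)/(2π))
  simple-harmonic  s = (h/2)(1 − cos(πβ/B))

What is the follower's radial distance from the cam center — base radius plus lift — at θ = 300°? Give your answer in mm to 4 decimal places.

seg 1 [0°–146.5°] cycloidal, h=7: full span → s += 7 → s = 7.0000
seg 2 [146.5°–185.6°] dwell: s stays 7.0000
seg 3 [185.6°–284.1°] simple-harmonic, h=-7: full span → s += -7 → s = 0.0000
seg 4 [284.1°–360°] cycloidal, h=24: θ=300° here. β=15.9, B=75.9. 24·(0.2095 − sin(2π·0.2095)/(2π)) = 1.3310 → s = 1.3310
radial distance = base radius + s = 47 + 1.3310 = 48.3310

48.3310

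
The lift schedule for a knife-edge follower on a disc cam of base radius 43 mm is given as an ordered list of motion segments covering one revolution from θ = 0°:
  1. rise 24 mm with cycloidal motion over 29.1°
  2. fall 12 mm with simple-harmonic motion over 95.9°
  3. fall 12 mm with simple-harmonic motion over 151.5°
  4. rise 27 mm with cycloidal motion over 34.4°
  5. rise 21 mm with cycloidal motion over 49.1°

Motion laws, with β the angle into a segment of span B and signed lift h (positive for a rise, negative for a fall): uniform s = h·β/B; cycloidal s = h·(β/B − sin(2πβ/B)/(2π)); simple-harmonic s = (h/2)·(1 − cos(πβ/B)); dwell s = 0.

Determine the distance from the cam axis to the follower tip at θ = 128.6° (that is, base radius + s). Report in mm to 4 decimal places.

seg 1 [0°–29.1°] cycloidal, h=24: full span → s += 24 → s = 24.0000
seg 2 [29.1°–125°] simple-harmonic, h=-12: full span → s += -12 → s = 12.0000
seg 3 [125°–276.5°] simple-harmonic, h=-12: θ=128.6° here. β=3.6, B=151.5. -12/2·(1 − cos(π·0.0238)) = -0.0167 → s = 11.9833
radial distance = base radius + s = 43 + 11.9833 = 54.9833

54.9833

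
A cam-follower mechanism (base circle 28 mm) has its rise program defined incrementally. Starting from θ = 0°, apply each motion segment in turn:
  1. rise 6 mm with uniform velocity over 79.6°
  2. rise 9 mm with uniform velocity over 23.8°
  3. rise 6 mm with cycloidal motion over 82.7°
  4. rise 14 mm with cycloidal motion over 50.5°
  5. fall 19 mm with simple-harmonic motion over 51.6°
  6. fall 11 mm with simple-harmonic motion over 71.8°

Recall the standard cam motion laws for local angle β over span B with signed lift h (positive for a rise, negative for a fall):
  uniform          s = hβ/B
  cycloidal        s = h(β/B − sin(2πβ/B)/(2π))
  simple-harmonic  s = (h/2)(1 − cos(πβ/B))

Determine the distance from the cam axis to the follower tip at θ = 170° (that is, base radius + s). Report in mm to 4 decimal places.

seg 1 [0°–79.6°] uniform, h=6: full span → s += 6 → s = 6.0000
seg 2 [79.6°–103.4°] uniform, h=9: full span → s += 9 → s = 15.0000
seg 3 [103.4°–186.1°] cycloidal, h=6: θ=170° here. β=66.6, B=82.7. 6·(0.8053 − sin(2π·0.8053)/(2π)) = 5.7297 → s = 20.7297
radial distance = base radius + s = 28 + 20.7297 = 48.7297

48.7297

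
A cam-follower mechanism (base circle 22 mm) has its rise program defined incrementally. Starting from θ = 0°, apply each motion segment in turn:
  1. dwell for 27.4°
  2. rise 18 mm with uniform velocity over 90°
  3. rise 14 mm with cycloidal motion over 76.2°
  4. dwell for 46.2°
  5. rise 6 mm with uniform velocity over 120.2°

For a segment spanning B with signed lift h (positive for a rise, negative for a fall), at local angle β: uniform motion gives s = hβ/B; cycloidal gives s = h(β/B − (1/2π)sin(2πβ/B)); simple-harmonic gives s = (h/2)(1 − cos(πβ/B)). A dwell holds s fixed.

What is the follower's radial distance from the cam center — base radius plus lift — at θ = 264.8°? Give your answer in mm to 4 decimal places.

seg 1 [0°–27.4°] dwell: s stays 0.0000
seg 2 [27.4°–117.4°] uniform, h=18: full span → s += 18 → s = 18.0000
seg 3 [117.4°–193.6°] cycloidal, h=14: full span → s += 14 → s = 32.0000
seg 4 [193.6°–239.8°] dwell: s stays 32.0000
seg 5 [239.8°–360°] uniform, h=6: θ=264.8° here. β=25, B=120.2. 6·25/120.2 = 1.2479 → s = 33.2479
radial distance = base radius + s = 22 + 33.2479 = 55.2479

55.2479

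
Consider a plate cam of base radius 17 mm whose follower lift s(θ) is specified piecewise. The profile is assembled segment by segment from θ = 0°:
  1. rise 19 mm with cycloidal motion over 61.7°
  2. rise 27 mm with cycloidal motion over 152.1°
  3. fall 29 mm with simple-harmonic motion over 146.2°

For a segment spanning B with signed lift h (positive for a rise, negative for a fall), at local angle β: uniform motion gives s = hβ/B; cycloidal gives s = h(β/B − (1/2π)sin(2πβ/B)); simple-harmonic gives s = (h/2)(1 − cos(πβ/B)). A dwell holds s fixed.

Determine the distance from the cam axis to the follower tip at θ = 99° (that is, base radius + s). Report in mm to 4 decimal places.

seg 1 [0°–61.7°] cycloidal, h=19: full span → s += 19 → s = 19.0000
seg 2 [61.7°–213.8°] cycloidal, h=27: θ=99° here. β=37.3, B=152.1. 27·(0.2452 − sin(2π·0.2452)/(2π)) = 2.3260 → s = 21.3260
radial distance = base radius + s = 17 + 21.3260 = 38.3260

38.3260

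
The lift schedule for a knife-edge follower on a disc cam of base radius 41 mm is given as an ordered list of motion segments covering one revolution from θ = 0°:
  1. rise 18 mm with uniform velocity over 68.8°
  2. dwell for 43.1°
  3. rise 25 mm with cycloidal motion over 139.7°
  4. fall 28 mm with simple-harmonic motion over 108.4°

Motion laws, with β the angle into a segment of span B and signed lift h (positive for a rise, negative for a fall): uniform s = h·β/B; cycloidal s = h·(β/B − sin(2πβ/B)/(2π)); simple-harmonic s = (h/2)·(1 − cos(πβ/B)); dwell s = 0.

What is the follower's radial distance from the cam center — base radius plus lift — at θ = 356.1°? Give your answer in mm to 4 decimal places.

seg 1 [0°–68.8°] uniform, h=18: full span → s += 18 → s = 18.0000
seg 2 [68.8°–111.9°] dwell: s stays 18.0000
seg 3 [111.9°–251.6°] cycloidal, h=25: full span → s += 25 → s = 43.0000
seg 4 [251.6°–360°] simple-harmonic, h=-28: θ=356.1° here. β=104.5, B=108.4. -28/2·(1 − cos(π·0.9640)) = -27.9107 → s = 15.0893
radial distance = base radius + s = 41 + 15.0893 = 56.0893

56.0893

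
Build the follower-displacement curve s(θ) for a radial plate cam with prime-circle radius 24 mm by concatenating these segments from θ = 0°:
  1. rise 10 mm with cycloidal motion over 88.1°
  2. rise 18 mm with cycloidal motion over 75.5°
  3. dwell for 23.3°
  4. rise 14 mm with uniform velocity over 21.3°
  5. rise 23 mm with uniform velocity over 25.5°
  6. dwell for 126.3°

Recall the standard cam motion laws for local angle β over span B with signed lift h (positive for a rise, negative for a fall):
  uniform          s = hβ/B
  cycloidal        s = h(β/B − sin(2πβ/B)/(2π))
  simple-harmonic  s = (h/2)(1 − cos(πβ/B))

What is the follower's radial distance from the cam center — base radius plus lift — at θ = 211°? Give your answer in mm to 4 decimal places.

seg 1 [0°–88.1°] cycloidal, h=10: full span → s += 10 → s = 10.0000
seg 2 [88.1°–163.6°] cycloidal, h=18: full span → s += 18 → s = 28.0000
seg 3 [163.6°–186.9°] dwell: s stays 28.0000
seg 4 [186.9°–208.2°] uniform, h=14: full span → s += 14 → s = 42.0000
seg 5 [208.2°–233.7°] uniform, h=23: θ=211° here. β=2.8, B=25.5. 23·2.8/25.5 = 2.5255 → s = 44.5255
radial distance = base radius + s = 24 + 44.5255 = 68.5255

68.5255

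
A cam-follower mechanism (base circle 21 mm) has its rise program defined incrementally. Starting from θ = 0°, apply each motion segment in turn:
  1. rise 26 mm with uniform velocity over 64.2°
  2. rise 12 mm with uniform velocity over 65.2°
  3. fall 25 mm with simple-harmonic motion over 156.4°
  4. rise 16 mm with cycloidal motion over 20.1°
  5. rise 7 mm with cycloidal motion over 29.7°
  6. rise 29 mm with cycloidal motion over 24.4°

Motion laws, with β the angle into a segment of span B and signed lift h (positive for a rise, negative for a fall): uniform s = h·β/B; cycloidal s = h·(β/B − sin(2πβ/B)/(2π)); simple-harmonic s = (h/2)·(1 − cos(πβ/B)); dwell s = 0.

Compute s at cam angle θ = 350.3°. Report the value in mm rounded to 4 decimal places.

seg 1 [0°–64.2°] uniform, h=26: full span → s += 26 → s = 26.0000
seg 2 [64.2°–129.4°] uniform, h=12: full span → s += 12 → s = 38.0000
seg 3 [129.4°–285.8°] simple-harmonic, h=-25: full span → s += -25 → s = 13.0000
seg 4 [285.8°–305.9°] cycloidal, h=16: full span → s += 16 → s = 29.0000
seg 5 [305.9°–335.6°] cycloidal, h=7: full span → s += 7 → s = 36.0000
seg 6 [335.6°–360°] cycloidal, h=29: θ=350.3° here. β=14.7, B=24.4. 29·(0.6025 − sin(2π·0.6025)/(2π)) = 20.2416 → s = 56.2416

56.2416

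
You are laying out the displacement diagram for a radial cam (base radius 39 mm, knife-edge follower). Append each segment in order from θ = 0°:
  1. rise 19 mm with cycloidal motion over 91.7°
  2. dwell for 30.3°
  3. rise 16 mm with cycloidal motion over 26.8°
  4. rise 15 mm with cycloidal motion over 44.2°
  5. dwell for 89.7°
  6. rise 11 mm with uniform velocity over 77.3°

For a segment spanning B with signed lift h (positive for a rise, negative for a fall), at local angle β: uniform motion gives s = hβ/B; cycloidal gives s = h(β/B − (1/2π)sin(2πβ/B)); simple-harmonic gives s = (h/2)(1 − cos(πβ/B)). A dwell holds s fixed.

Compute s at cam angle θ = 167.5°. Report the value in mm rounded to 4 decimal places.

seg 1 [0°–91.7°] cycloidal, h=19: full span → s += 19 → s = 19.0000
seg 2 [91.7°–122°] dwell: s stays 19.0000
seg 3 [122°–148.8°] cycloidal, h=16: full span → s += 16 → s = 35.0000
seg 4 [148.8°–193°] cycloidal, h=15: θ=167.5° here. β=18.7, B=44.2. 15·(0.4231 − sin(2π·0.4231)/(2π)) = 5.2367 → s = 40.2367

40.2367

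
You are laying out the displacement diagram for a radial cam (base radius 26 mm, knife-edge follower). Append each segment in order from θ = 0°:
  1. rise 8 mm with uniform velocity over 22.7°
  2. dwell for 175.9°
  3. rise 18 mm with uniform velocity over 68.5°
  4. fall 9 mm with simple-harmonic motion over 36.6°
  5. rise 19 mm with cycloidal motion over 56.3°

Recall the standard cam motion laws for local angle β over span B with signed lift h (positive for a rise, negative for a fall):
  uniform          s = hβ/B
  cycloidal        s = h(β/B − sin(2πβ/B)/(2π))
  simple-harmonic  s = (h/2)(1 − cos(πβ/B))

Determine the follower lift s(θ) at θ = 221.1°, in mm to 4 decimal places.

seg 1 [0°–22.7°] uniform, h=8: full span → s += 8 → s = 8.0000
seg 2 [22.7°–198.6°] dwell: s stays 8.0000
seg 3 [198.6°–267.1°] uniform, h=18: θ=221.1° here. β=22.5, B=68.5. 18·22.5/68.5 = 5.9124 → s = 13.9124

13.9124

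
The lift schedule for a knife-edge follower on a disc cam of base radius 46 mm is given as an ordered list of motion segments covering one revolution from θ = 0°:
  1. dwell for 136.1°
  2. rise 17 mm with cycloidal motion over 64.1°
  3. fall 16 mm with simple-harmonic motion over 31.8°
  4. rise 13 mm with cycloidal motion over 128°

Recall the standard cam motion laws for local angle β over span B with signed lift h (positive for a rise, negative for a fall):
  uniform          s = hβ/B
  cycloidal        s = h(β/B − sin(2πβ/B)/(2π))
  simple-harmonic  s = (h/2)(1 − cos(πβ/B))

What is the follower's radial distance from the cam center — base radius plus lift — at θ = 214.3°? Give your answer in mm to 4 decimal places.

seg 1 [0°–136.1°] dwell: s stays 0.0000
seg 2 [136.1°–200.2°] cycloidal, h=17: full span → s += 17 → s = 17.0000
seg 3 [200.2°–232°] simple-harmonic, h=-16: θ=214.3° here. β=14.1, B=31.8. -16/2·(1 − cos(π·0.4434)) = -6.5849 → s = 10.4151
radial distance = base radius + s = 46 + 10.4151 = 56.4151

56.4151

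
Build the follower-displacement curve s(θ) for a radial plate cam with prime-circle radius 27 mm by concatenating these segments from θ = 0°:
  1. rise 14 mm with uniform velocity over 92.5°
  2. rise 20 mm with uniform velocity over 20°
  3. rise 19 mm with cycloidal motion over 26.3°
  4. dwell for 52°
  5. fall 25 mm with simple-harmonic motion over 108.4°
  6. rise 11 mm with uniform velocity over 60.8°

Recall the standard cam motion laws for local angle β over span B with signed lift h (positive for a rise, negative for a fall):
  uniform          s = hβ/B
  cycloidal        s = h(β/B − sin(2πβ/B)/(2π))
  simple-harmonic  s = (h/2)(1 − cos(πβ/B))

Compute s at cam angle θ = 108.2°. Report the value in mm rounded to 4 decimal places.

seg 1 [0°–92.5°] uniform, h=14: full span → s += 14 → s = 14.0000
seg 2 [92.5°–112.5°] uniform, h=20: θ=108.2° here. β=15.7, B=20. 20·15.7/20 = 15.7000 → s = 29.7000

29.7000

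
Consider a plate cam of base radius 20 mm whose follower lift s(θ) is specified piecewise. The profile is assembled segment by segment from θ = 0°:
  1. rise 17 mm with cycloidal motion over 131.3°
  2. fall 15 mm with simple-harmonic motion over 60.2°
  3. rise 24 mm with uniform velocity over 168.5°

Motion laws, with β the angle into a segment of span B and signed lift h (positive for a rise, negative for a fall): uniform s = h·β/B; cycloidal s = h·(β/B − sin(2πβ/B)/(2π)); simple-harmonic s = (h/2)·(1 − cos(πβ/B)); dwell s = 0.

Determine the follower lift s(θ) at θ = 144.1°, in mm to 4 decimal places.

seg 1 [0°–131.3°] cycloidal, h=17: full span → s += 17 → s = 17.0000
seg 2 [131.3°–191.5°] simple-harmonic, h=-15: θ=144.1° here. β=12.8, B=60.2. -15/2·(1 − cos(π·0.2126)) = -1.6119 → s = 15.3881

15.3881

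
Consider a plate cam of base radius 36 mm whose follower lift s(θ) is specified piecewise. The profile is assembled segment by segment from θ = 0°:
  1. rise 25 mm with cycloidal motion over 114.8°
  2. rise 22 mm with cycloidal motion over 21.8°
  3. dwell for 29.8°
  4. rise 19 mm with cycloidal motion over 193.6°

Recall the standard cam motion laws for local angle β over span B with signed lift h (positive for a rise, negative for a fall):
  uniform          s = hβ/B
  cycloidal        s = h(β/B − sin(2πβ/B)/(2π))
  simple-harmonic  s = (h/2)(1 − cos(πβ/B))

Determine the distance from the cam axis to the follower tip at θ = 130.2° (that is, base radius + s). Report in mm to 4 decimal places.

seg 1 [0°–114.8°] cycloidal, h=25: full span → s += 25 → s = 25.0000
seg 2 [114.8°–136.6°] cycloidal, h=22: θ=130.2° here. β=15.4, B=21.8. 22·(0.7064 − sin(2π·0.7064)/(2π)) = 18.9123 → s = 43.9123
radial distance = base radius + s = 36 + 43.9123 = 79.9123

79.9123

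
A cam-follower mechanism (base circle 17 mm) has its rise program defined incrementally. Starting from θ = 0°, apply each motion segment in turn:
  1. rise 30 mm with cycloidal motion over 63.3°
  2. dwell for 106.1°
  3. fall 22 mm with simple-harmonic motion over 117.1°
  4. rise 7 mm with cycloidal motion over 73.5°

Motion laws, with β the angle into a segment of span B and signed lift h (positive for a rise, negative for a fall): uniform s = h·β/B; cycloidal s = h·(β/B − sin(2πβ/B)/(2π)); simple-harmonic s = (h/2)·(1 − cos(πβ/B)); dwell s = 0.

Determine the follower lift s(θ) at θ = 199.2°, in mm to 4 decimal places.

seg 1 [0°–63.3°] cycloidal, h=30: full span → s += 30 → s = 30.0000
seg 2 [63.3°–169.4°] dwell: s stays 30.0000
seg 3 [169.4°–286.5°] simple-harmonic, h=-22: θ=199.2° here. β=29.8, B=117.1. -22/2·(1 − cos(π·0.2545)) = -3.3321 → s = 26.6679

26.6679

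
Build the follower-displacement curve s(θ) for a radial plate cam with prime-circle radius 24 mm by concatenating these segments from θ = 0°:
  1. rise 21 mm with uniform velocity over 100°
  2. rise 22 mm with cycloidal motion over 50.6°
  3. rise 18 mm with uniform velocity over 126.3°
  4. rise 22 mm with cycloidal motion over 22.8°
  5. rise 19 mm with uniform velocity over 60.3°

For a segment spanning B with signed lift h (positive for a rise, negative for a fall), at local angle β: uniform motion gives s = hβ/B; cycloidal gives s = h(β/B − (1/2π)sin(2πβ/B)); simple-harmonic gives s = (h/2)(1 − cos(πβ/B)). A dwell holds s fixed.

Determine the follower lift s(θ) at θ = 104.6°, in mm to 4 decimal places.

seg 1 [0°–100°] uniform, h=21: full span → s += 21 → s = 21.0000
seg 2 [100°–150.6°] cycloidal, h=22: θ=104.6° here. β=4.6, B=50.6. 22·(0.0909 − sin(2π·0.0909)/(2π)) = 0.1070 → s = 21.1070

21.1070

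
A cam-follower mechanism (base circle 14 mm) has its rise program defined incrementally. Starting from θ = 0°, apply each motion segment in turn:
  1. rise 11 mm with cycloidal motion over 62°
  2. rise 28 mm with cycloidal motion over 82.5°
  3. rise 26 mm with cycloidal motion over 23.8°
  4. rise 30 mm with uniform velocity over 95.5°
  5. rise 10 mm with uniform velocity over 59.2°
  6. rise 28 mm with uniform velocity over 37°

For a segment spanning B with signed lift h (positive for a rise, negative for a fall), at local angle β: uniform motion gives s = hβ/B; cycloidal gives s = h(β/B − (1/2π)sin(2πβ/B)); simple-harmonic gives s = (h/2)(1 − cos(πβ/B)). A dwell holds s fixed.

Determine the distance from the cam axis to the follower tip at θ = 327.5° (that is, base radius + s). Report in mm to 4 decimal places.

seg 1 [0°–62°] cycloidal, h=11: full span → s += 11 → s = 11.0000
seg 2 [62°–144.5°] cycloidal, h=28: full span → s += 28 → s = 39.0000
seg 3 [144.5°–168.3°] cycloidal, h=26: full span → s += 26 → s = 65.0000
seg 4 [168.3°–263.8°] uniform, h=30: full span → s += 30 → s = 95.0000
seg 5 [263.8°–323°] uniform, h=10: full span → s += 10 → s = 105.0000
seg 6 [323°–360°] uniform, h=28: θ=327.5° here. β=4.5, B=37. 28·4.5/37 = 3.4054 → s = 108.4054
radial distance = base radius + s = 14 + 108.4054 = 122.4054

122.4054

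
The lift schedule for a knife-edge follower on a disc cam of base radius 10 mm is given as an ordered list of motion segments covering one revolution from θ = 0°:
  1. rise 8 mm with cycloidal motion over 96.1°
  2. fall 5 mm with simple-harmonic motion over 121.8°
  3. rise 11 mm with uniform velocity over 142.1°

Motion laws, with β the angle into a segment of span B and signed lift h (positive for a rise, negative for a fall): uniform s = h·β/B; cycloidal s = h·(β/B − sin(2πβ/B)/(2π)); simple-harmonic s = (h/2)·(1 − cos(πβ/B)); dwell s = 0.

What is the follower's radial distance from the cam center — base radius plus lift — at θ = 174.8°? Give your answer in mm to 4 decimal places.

seg 1 [0°–96.1°] cycloidal, h=8: full span → s += 8 → s = 8.0000
seg 2 [96.1°–217.9°] simple-harmonic, h=-5: θ=174.8° here. β=78.7, B=121.8. -5/2·(1 − cos(π·0.6461)) = -3.6079 → s = 4.3921
radial distance = base radius + s = 10 + 4.3921 = 14.3921

14.3921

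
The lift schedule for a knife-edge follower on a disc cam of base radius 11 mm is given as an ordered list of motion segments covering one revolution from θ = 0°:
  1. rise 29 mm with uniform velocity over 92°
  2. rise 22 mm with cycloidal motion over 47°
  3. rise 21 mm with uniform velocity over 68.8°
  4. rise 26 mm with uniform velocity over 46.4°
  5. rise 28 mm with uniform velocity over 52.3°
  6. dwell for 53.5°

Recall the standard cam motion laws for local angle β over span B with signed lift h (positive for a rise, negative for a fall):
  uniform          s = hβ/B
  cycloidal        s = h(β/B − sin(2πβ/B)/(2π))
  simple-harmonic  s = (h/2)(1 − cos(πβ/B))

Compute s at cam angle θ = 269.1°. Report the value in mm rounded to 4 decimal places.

seg 1 [0°–92°] uniform, h=29: full span → s += 29 → s = 29.0000
seg 2 [92°–139°] cycloidal, h=22: full span → s += 22 → s = 51.0000
seg 3 [139°–207.8°] uniform, h=21: full span → s += 21 → s = 72.0000
seg 4 [207.8°–254.2°] uniform, h=26: full span → s += 26 → s = 98.0000
seg 5 [254.2°–306.5°] uniform, h=28: θ=269.1° here. β=14.9, B=52.3. 28·14.9/52.3 = 7.9771 → s = 105.9771

105.9771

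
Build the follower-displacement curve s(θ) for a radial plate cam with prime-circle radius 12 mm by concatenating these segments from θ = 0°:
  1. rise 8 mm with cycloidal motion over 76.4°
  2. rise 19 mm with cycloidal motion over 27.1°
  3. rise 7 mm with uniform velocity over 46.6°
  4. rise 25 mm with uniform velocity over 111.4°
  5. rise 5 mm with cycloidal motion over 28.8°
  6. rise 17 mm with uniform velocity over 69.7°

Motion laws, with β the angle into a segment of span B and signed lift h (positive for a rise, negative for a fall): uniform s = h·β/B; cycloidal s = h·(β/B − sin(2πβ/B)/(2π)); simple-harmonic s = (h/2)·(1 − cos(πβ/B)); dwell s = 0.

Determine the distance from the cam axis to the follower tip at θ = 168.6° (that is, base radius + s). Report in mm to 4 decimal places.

seg 1 [0°–76.4°] cycloidal, h=8: full span → s += 8 → s = 8.0000
seg 2 [76.4°–103.5°] cycloidal, h=19: full span → s += 19 → s = 27.0000
seg 3 [103.5°–150.1°] uniform, h=7: full span → s += 7 → s = 34.0000
seg 4 [150.1°–261.5°] uniform, h=25: θ=168.6° here. β=18.5, B=111.4. 25·18.5/111.4 = 4.1517 → s = 38.1517
radial distance = base radius + s = 12 + 38.1517 = 50.1517

50.1517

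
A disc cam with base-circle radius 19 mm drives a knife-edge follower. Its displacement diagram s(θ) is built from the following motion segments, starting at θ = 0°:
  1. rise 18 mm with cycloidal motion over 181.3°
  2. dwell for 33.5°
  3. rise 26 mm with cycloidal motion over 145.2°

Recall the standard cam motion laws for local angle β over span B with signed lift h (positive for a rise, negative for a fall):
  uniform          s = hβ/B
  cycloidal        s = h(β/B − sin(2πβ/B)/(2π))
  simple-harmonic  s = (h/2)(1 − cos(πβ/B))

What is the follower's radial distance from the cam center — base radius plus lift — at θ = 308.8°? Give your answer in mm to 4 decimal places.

seg 1 [0°–181.3°] cycloidal, h=18: full span → s += 18 → s = 18.0000
seg 2 [181.3°–214.8°] dwell: s stays 18.0000
seg 3 [214.8°–360°] cycloidal, h=26: θ=308.8° here. β=94, B=145.2. 26·(0.6474 − sin(2π·0.6474)/(2π)) = 20.1392 → s = 38.1392
radial distance = base radius + s = 19 + 38.1392 = 57.1392

57.1392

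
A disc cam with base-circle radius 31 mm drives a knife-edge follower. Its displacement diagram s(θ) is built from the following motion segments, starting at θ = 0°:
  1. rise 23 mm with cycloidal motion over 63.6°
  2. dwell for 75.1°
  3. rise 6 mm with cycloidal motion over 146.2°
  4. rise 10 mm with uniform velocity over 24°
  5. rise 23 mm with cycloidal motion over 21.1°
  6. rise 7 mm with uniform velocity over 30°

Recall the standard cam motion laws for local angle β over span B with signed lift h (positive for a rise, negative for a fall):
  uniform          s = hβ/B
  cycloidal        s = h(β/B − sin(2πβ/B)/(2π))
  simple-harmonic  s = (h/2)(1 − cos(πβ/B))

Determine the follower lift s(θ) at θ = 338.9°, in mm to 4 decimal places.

seg 1 [0°–63.6°] cycloidal, h=23: full span → s += 23 → s = 23.0000
seg 2 [63.6°–138.7°] dwell: s stays 23.0000
seg 3 [138.7°–284.9°] cycloidal, h=6: full span → s += 6 → s = 29.0000
seg 4 [284.9°–308.9°] uniform, h=10: full span → s += 10 → s = 39.0000
seg 5 [308.9°–330°] cycloidal, h=23: full span → s += 23 → s = 62.0000
seg 6 [330°–360°] uniform, h=7: θ=338.9° here. β=8.9, B=30. 7·8.9/30 = 2.0767 → s = 64.0767

64.0767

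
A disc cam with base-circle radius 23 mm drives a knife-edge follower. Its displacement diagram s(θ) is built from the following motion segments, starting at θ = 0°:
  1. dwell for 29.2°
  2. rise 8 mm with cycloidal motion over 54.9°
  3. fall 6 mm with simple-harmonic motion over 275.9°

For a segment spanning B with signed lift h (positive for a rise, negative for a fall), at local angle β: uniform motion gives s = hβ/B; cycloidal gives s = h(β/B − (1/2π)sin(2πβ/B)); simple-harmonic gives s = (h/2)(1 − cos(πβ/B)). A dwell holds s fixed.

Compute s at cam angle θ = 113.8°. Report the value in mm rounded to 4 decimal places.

seg 1 [0°–29.2°] dwell: s stays 0.0000
seg 2 [29.2°–84.1°] cycloidal, h=8: full span → s += 8 → s = 8.0000
seg 3 [84.1°–360°] simple-harmonic, h=-6: θ=113.8° here. β=29.7, B=275.9. -6/2·(1 − cos(π·0.1076)) = -0.1699 → s = 7.8301

7.8301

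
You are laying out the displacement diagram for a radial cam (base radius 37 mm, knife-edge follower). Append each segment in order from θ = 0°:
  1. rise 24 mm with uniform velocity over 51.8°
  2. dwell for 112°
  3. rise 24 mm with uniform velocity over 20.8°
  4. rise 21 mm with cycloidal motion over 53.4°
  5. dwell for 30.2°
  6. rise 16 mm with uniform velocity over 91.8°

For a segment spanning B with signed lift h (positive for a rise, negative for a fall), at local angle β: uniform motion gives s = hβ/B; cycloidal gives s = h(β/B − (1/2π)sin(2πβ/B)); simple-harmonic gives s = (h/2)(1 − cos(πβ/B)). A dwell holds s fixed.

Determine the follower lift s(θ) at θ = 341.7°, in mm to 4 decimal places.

seg 1 [0°–51.8°] uniform, h=24: full span → s += 24 → s = 24.0000
seg 2 [51.8°–163.8°] dwell: s stays 24.0000
seg 3 [163.8°–184.6°] uniform, h=24: full span → s += 24 → s = 48.0000
seg 4 [184.6°–238°] cycloidal, h=21: full span → s += 21 → s = 69.0000
seg 5 [238°–268.2°] dwell: s stays 69.0000
seg 6 [268.2°–360°] uniform, h=16: θ=341.7° here. β=73.5, B=91.8. 16·73.5/91.8 = 12.8105 → s = 81.8105

81.8105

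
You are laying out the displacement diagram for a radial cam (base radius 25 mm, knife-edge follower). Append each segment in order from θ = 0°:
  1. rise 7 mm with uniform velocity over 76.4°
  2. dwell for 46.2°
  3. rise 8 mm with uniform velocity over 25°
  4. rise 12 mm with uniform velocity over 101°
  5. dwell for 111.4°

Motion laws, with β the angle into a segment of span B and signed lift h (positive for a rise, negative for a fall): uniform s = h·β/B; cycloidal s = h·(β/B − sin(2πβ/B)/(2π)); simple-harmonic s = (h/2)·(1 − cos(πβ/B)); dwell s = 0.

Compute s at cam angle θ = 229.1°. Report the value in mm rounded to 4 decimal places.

seg 1 [0°–76.4°] uniform, h=7: full span → s += 7 → s = 7.0000
seg 2 [76.4°–122.6°] dwell: s stays 7.0000
seg 3 [122.6°–147.6°] uniform, h=8: full span → s += 8 → s = 15.0000
seg 4 [147.6°–248.6°] uniform, h=12: θ=229.1° here. β=81.5, B=101. 12·81.5/101 = 9.6832 → s = 24.6832

24.6832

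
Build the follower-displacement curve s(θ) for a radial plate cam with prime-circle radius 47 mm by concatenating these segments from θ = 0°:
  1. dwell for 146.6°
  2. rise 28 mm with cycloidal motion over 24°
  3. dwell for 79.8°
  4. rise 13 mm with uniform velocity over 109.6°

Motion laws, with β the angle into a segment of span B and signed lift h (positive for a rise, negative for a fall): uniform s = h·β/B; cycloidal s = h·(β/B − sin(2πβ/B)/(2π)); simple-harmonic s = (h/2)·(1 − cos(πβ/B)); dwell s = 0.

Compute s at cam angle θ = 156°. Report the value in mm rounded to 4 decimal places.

seg 1 [0°–146.6°] dwell: s stays 0.0000
seg 2 [146.6°–170.6°] cycloidal, h=28: θ=156° here. β=9.4, B=24. 28·(0.3917 − sin(2π·0.3917)/(2π)) = 8.1622 → s = 8.1622

8.1622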